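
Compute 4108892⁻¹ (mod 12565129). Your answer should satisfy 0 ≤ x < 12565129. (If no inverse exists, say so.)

3046630

Apply the Euclidean algorithm to 12565129 and 4108892:
12565129 = 3×4108892 + 238453
4108892 = 17×238453 + 55191
238453 = 4×55191 + 17689
55191 = 3×17689 + 2124
17689 = 8×2124 + 697
2124 = 3×697 + 33
697 = 21×33 + 4
33 = 8×4 + 1
4 = 4×1 + 0
Since gcd(4108892, 12565129) = 1, back-substitute to write 1 as a combination:
1 = 33 − 8·4
1 = −8·697 + 169·33
1 = 169·2124 − 515·697
1 = −515·17689 + 4289·2124
1 = 4289·55191 − 13382·17689
1 = −13382·238453 + 57817·55191
1 = 57817·4108892 − 996271·238453
1 = −996271·12565129 + 3046630·4108892
So 4108892·3046630 ≡ 1 (mod 12565129).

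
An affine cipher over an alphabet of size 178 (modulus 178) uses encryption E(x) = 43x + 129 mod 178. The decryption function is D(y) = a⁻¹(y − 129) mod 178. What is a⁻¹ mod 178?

29

Apply the Euclidean algorithm to 178 and 43:
178 = 4×43 + 6
43 = 7×6 + 1
6 = 6×1 + 0
gcd = 1, so the inverse exists. Back-substitute:
1 = 43 − 7·6
1 = −7·178 + 29·43
So 43·29 ≡ 1 (mod 178).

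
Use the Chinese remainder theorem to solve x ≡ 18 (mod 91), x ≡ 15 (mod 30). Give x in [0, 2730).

Write x = 18 + 91·k. Then 91·k ≡ 15 − 18 ≡ 27 (mod 30).
Need 91⁻¹ mod 30. Extended Euclid on (30, 1):
30 = 30×1 + 0
91⁻¹ ≡ 1 (mod 30), so k ≡ 1·27 ≡ 27 (mod 30).
x = 18 + 91·27 = 2475.

2475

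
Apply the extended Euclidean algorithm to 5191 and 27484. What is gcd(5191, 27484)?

1

Repeated division:
27484 = 5·5191 + 1529
5191 = 3·1529 + 604
1529 = 2·604 + 321
604 = 1·321 + 283
321 = 1·283 + 38
283 = 7·38 + 17
38 = 2·17 + 4
17 = 4·4 + 1
4 = 4·1 + 0
gcd(5191, 27484) = 1.
Back-substituting:
1 = 17 − 4·4
1 = −4·38 + 9·17
1 = 9·283 − 67·38
1 = −67·321 + 76·283
1 = 76·604 − 143·321
1 = −143·1529 + 362·604
1 = 362·5191 − 1229·1529
1 = −1229·27484 + 6507·5191
So 1 = (-1229)·27484 + (6507)·5191.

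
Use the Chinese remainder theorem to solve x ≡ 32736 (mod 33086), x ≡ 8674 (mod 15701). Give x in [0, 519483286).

Write x = 32736 + 33086·k. Then 33086·k ≡ 8674 − 32736 ≡ 7340 (mod 15701).
Need 33086⁻¹ mod 15701. Extended Euclid on (15701, 1684):
15701 = 9*1684 + 545
1684 = 3*545 + 49
545 = 11*49 + 6
49 = 8*6 + 1
6 = 6*1 + 0
Back-substitute:
1 = 49 − 8·6
1 = −8·545 + 89·49
1 = 89·1684 − 275·545
1 = −275·15701 + 2564·1684
33086⁻¹ ≡ 2564 (mod 15701), so k ≡ 2564·7340 ≡ 9962 (mod 15701).
x = 32736 + 33086·9962 = 329635468.

329635468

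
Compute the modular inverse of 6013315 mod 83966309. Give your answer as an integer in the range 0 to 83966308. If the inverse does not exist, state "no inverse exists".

no inverse exists

Compute gcd(6013315, 83966309):
83966309 = 13·6013315 + 5793214
6013315 = 1·5793214 + 220101
5793214 = 26·220101 + 70588
220101 = 3·70588 + 8337
70588 = 8·8337 + 3892
8337 = 2·3892 + 553
3892 = 7·553 + 21
553 = 26·21 + 7
21 = 3·7 + 0
Since gcd = 7 > 1, 6013315 is not a unit mod 83966309.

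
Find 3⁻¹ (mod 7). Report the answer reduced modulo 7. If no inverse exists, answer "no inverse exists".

Apply the Euclidean algorithm to 7 and 3:
7 = 2×3 + 1
3 = 3×1 + 0
gcd = 1, so the inverse exists. Back-substitute:
1 = 7 − 2·3
So 3·(-2) ≡ 1 (mod 7), and -2 ≡ 5 (mod 7).

5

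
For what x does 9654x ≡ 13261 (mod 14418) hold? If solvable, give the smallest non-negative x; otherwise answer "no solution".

no solution

gcd(9654, 14418):
14418 = 1·9654 + 4764
9654 = 2·4764 + 126
4764 = 37·126 + 102
126 = 1·102 + 24
102 = 4·24 + 6
24 = 4·6 + 0
gcd = 6, but 6 ∤ 13261, so the congruence has no solution.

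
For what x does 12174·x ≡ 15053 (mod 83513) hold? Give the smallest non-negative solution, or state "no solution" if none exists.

70007

First find gcd(12174, 83513):
83513 = 6·12174 + 10469
12174 = 1·10469 + 1705
10469 = 6·1705 + 239
1705 = 7·239 + 32
239 = 7·32 + 15
32 = 2·15 + 2
15 = 7·2 + 1
2 = 2·1 + 0
gcd = 1, so a unique solution mod 83513 exists.
Back-substitute for the Bézout coefficients:
1 = 15 − 7·2
1 = −7·32 + 15·15
1 = 15·239 − 112·32
1 = −112·1705 + 799·239
1 = 799·10469 − 4906·1705
1 = −4906·12174 + 5705·10469
1 = 5705·83513 − 39136·12174
So 12174·(-39136) ≡ 1 (mod 83513), giving 12174⁻¹ ≡ 44377.
x ≡ 12174⁻¹·15053 ≡ 44377·15053 ≡ 70007 (mod 83513).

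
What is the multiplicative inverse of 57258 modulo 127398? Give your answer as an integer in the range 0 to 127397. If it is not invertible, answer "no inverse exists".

no inverse exists

Compute gcd(57258, 127398):
127398 = 2×57258 + 12882
57258 = 4×12882 + 5730
12882 = 2×5730 + 1422
5730 = 4×1422 + 42
1422 = 33×42 + 36
42 = 1×36 + 6
36 = 6×6 + 0
The gcd is 6, not 1, hence no inverse exists.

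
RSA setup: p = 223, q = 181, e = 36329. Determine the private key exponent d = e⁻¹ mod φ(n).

φ(n) = (p−1)(q−1) = 222·180 = 39960.
Need d with 36329·d ≡ 1 (mod 39960). Apply the extended Euclidean algorithm:
39960 = 1·36329 + 3631
36329 = 10·3631 + 19
3631 = 191·19 + 2
19 = 9·2 + 1
2 = 2·1 + 0
Back-substitute:
1 = 19 − 9·2
1 = −9·3631 + 1720·19
1 = 1720·36329 − 17209·3631
1 = −17209·39960 + 18929·36329
So 36329·18929 ≡ 1 (mod 39960), hence d = 18929.

18929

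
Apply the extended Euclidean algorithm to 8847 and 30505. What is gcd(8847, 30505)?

Repeated division:
30505 = 3*8847 + 3964
8847 = 2*3964 + 919
3964 = 4*919 + 288
919 = 3*288 + 55
288 = 5*55 + 13
55 = 4*13 + 3
13 = 4*3 + 1
3 = 3*1 + 0
gcd(8847, 30505) = 1.
Working backward:
1 = 13 − 4·3
1 = −4·55 + 17·13
1 = 17·288 − 89·55
1 = −89·919 + 284·288
1 = 284·3964 − 1225·919
1 = −1225·8847 + 2734·3964
1 = 2734·30505 − 9427·8847
So 1 = (2734)·30505 + (-9427)·8847.

1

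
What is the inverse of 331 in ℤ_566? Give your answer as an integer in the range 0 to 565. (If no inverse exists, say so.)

Extended Euclidean algorithm:
566 = 1×331 + 235
331 = 1×235 + 96
235 = 2×96 + 43
96 = 2×43 + 10
43 = 4×10 + 3
10 = 3×3 + 1
3 = 3×1 + 0
gcd = 1, so the inverse exists. Back-substitute:
1 = 10 − 3·3
1 = −3·43 + 13·10
1 = 13·96 − 29·43
1 = −29·235 + 71·96
1 = 71·331 − 100·235
1 = −100·566 + 171·331
So 331·171 ≡ 1 (mod 566).

171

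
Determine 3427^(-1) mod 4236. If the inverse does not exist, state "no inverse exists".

Apply the Euclidean algorithm to 4236 and 3427:
4236 = 1·3427 + 809
3427 = 4·809 + 191
809 = 4·191 + 45
191 = 4·45 + 11
45 = 4·11 + 1
11 = 11·1 + 0
gcd = 1, so the inverse exists. Back-substitute:
1 = 45 − 4·11
1 = −4·191 + 17·45
1 = 17·809 − 72·191
1 = −72·3427 + 305·809
1 = 305·4236 − 377·3427
Hence 3427⁻¹ ≡ -377 ≡ 3859 (mod 4236).

3859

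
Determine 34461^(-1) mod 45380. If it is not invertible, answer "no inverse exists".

34541

Apply the Euclidean algorithm to 45380 and 34461:
45380 = 1×34461 + 10919
34461 = 3×10919 + 1704
10919 = 6×1704 + 695
1704 = 2×695 + 314
695 = 2×314 + 67
314 = 4×67 + 46
67 = 1×46 + 21
46 = 2×21 + 4
21 = 5×4 + 1
4 = 4×1 + 0
The gcd is 1. Working backward:
1 = 21 − 5·4
1 = −5·46 + 11·21
1 = 11·67 − 16·46
1 = −16·314 + 75·67
1 = 75·695 − 166·314
1 = −166·1704 + 407·695
1 = 407·10919 − 2608·1704
1 = −2608·34461 + 8231·10919
1 = 8231·45380 − 10839·34461
Hence 34461⁻¹ ≡ -10839 ≡ 34541 (mod 45380).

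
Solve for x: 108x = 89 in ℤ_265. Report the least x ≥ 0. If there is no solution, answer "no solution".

18

First find gcd(108, 265):
265 = 2·108 + 49
108 = 2·49 + 10
49 = 4·10 + 9
10 = 1·9 + 1
9 = 9·1 + 0
gcd = 1, so a unique solution mod 265 exists.
Back-substitute for the Bézout coefficients:
1 = 10 − 9
1 = −49 + 5·10
1 = 5·108 − 11·49
1 = −11·265 + 27·108
So 108·(27) ≡ 1 (mod 265), giving 108⁻¹ ≡ 27.
x ≡ 108⁻¹·89 ≡ 27·89 ≡ 18 (mod 265).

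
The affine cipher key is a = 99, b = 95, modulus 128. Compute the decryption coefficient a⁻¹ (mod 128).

75

Extended Euclidean algorithm:
128 = 1×99 + 29
99 = 3×29 + 12
29 = 2×12 + 5
12 = 2×5 + 2
5 = 2×2 + 1
2 = 2×1 + 0
The gcd is 1. Working backward:
1 = 5 − 2·2
1 = −2·12 + 5·5
1 = 5·29 − 12·12
1 = −12·99 + 41·29
1 = 41·128 − 53·99
So 99·(-53) ≡ 1 (mod 128), and -53 ≡ 75 (mod 128).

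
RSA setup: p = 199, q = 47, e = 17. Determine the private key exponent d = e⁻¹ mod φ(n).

φ(n) = (p−1)(q−1) = 198·46 = 9108.
Need d with 17·d ≡ 1 (mod 9108). Apply the extended Euclidean algorithm:
9108 = 535*17 + 13
17 = 1*13 + 4
13 = 3*4 + 1
4 = 4*1 + 0
Back-substitute:
1 = 13 − 3·4
1 = −3·17 + 4·13
1 = 4·9108 − 2143·17
So 17·(-2143) ≡ 1 (mod 9108), hence d ≡ -2143 ≡ 6965 (mod 9108).

6965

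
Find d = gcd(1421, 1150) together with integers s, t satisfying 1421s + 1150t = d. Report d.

Repeated division:
1421 = 1×1150 + 271
1150 = 4×271 + 66
271 = 4×66 + 7
66 = 9×7 + 3
7 = 2×3 + 1
3 = 3×1 + 0
gcd(1421, 1150) = 1.
Express as a combination:
1 = 7 − 2·3
1 = −2·66 + 19·7
1 = 19·271 − 78·66
1 = −78·1150 + 331·271
1 = 331·1421 − 409·1150
So 1 = (331)·1421 + (-409)·1150.

1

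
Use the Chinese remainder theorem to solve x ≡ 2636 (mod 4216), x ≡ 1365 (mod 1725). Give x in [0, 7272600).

1979940

Write x = 2636 + 4216·k. Then 4216·k ≡ 1365 − 2636 ≡ 454 (mod 1725).
Need 4216⁻¹ mod 1725. Extended Euclid on (1725, 766):
1725 = 2×766 + 193
766 = 3×193 + 187
193 = 1×187 + 6
187 = 31×6 + 1
6 = 6×1 + 0
Back-substitute:
1 = 187 − 31·6
1 = −31·193 + 32·187
1 = 32·766 − 127·193
1 = −127·1725 + 286·766
4216⁻¹ ≡ 286 (mod 1725), so k ≡ 286·454 ≡ 469 (mod 1725).
x = 2636 + 4216·469 = 1979940.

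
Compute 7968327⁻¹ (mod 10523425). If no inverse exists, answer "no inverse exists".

Extended Euclidean algorithm:
10523425 = 1·7968327 + 2555098
7968327 = 3·2555098 + 303033
2555098 = 8·303033 + 130834
303033 = 2·130834 + 41365
130834 = 3·41365 + 6739
41365 = 6·6739 + 931
6739 = 7·931 + 222
931 = 4·222 + 43
222 = 5·43 + 7
43 = 6·7 + 1
7 = 7·1 + 0
The gcd is 1. Working backward:
1 = 43 − 6·7
1 = −6·222 + 31·43
1 = 31·931 − 130·222
1 = −130·6739 + 941·931
1 = 941·41365 − 5776·6739
1 = −5776·130834 + 18269·41365
1 = 18269·303033 − 42314·130834
1 = −42314·2555098 + 356781·303033
1 = 356781·7968327 − 1112657·2555098
1 = −1112657·10523425 + 1469438·7968327
So 7968327·1469438 ≡ 1 (mod 10523425).

1469438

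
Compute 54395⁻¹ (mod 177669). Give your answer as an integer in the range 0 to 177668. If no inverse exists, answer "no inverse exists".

Run Euclid on (177669, 54395):
177669 = 3×54395 + 14484
54395 = 3×14484 + 10943
14484 = 1×10943 + 3541
10943 = 3×3541 + 320
3541 = 11×320 + 21
320 = 15×21 + 5
21 = 4×5 + 1
5 = 5×1 + 0
Since gcd(54395, 177669) = 1, back-substitute to write 1 as a combination:
1 = 21 − 4·5
1 = −4·320 + 61·21
1 = 61·3541 − 675·320
1 = −675·10943 + 2086·3541
1 = 2086·14484 − 2761·10943
1 = −2761·54395 + 10369·14484
1 = 10369·177669 − 33868·54395
So 54395·(-33868) ≡ 1 (mod 177669), and -33868 ≡ 143801 (mod 177669).

143801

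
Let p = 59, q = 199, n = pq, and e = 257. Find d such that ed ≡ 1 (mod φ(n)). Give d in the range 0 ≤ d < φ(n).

7373

φ(n) = (p−1)(q−1) = 58·198 = 11484.
Need d with 257·d ≡ 1 (mod 11484). Apply the extended Euclidean algorithm:
11484 = 44×257 + 176
257 = 1×176 + 81
176 = 2×81 + 14
81 = 5×14 + 11
14 = 1×11 + 3
11 = 3×3 + 2
3 = 1×2 + 1
2 = 2×1 + 0
Back-substitute:
1 = 3 − 2
1 = −11 + 4·3
1 = 4·14 − 5·11
1 = −5·81 + 29·14
1 = 29·176 − 63·81
1 = −63·257 + 92·176
1 = 92·11484 − 4111·257
So 257·(-4111) ≡ 1 (mod 11484), hence d ≡ -4111 ≡ 7373 (mod 11484).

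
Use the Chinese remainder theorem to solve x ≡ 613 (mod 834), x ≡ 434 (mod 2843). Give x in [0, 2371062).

1350859

Write x = 613 + 834·k. Then 834·k ≡ 434 − 613 ≡ 2664 (mod 2843).
Need 834⁻¹ mod 2843. Extended Euclid on (2843, 834):
2843 = 3×834 + 341
834 = 2×341 + 152
341 = 2×152 + 37
152 = 4×37 + 4
37 = 9×4 + 1
4 = 4×1 + 0
Back-substitute:
1 = 37 − 9·4
1 = −9·152 + 37·37
1 = 37·341 − 83·152
1 = −83·834 + 203·341
1 = 203·2843 − 692·834
834⁻¹ ≡ 2151 (mod 2843), so k ≡ 2151·2664 ≡ 1619 (mod 2843).
x = 613 + 834·1619 = 1350859.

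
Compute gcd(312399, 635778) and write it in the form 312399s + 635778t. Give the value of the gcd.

Repeated division:
635778 = 2*312399 + 10980
312399 = 28*10980 + 4959
10980 = 2*4959 + 1062
4959 = 4*1062 + 711
1062 = 1*711 + 351
711 = 2*351 + 9
351 = 39*9 + 0
gcd(312399, 635778) = 9.
Working backward:
9 = 711 − 2·351
9 = −2·1062 + 3·711
9 = 3·4959 − 14·1062
9 = −14·10980 + 31·4959
9 = 31·312399 − 882·10980
9 = −882·635778 + 1795·312399
So 9 = (-882)·635778 + (1795)·312399.

9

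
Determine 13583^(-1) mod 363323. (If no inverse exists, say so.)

Apply the Euclidean algorithm to 363323 and 13583:
363323 = 26×13583 + 10165
13583 = 1×10165 + 3418
10165 = 2×3418 + 3329
3418 = 1×3329 + 89
3329 = 37×89 + 36
89 = 2×36 + 17
36 = 2×17 + 2
17 = 8×2 + 1
2 = 2×1 + 0
Since gcd(13583, 363323) = 1, back-substitute to write 1 as a combination:
1 = 17 − 8·2
1 = −8·36 + 17·17
1 = 17·89 − 42·36
1 = −42·3329 + 1571·89
1 = 1571·3418 − 1613·3329
1 = −1613·10165 + 4797·3418
1 = 4797·13583 − 6410·10165
1 = −6410·363323 + 171457·13583
So 13583·171457 ≡ 1 (mod 363323).

171457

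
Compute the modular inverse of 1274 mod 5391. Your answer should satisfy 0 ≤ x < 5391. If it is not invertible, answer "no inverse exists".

gcd(5391, 1274) by repeated division:
5391 = 4·1274 + 295
1274 = 4·295 + 94
295 = 3·94 + 13
94 = 7·13 + 3
13 = 4·3 + 1
3 = 3·1 + 0
Since gcd(1274, 5391) = 1, back-substitute to write 1 as a combination:
1 = 13 − 4·3
1 = −4·94 + 29·13
1 = 29·295 − 91·94
1 = −91·1274 + 393·295
1 = 393·5391 − 1663·1274
So 1274·(-1663) ≡ 1 (mod 5391), and -1663 ≡ 3728 (mod 5391).

3728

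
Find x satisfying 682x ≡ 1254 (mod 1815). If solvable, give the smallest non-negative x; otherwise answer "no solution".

First find gcd(682, 1815):
1815 = 2·682 + 451
682 = 1·451 + 231
451 = 1·231 + 220
231 = 1·220 + 11
220 = 20·11 + 0
gcd = 11 and 11 | 1254, so solutions exist. Divide through by 11: 62x ≡ 114 (mod 165).
Now find 62⁻¹ mod 165:
165 = 2*62 + 41
62 = 1*41 + 21
41 = 1*21 + 20
21 = 1*20 + 1
20 = 20*1 + 0
Back-substitute:
1 = 21 − 20
1 = −41 + 2·21
1 = 2·62 − 3·41
1 = −3·165 + 8·62
So 62⁻¹ ≡ 8 (mod 165).
Then x ≡ 8·114 ≡ 87 (mod 165); the smallest non-negative solution is x = 87.

87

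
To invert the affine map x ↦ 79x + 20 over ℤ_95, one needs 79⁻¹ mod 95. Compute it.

89

Extended Euclidean algorithm:
95 = 1·79 + 16
79 = 4·16 + 15
16 = 1·15 + 1
15 = 15·1 + 0
The gcd is 1. Working backward:
1 = 16 − 15
1 = −79 + 5·16
1 = 5·95 − 6·79
So 79·(-6) ≡ 1 (mod 95), and -6 ≡ 89 (mod 95).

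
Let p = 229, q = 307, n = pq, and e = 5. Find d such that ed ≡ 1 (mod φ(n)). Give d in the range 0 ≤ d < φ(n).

φ(n) = (p−1)(q−1) = 228·306 = 69768.
Need d with 5·d ≡ 1 (mod 69768). Apply the extended Euclidean algorithm:
69768 = 13953*5 + 3
5 = 1*3 + 2
3 = 1*2 + 1
2 = 2*1 + 0
Back-substitute:
1 = 3 − 2
1 = −5 + 2·3
1 = 2·69768 − 27907·5
So 5·(-27907) ≡ 1 (mod 69768), hence d ≡ -27907 ≡ 41861 (mod 69768).

41861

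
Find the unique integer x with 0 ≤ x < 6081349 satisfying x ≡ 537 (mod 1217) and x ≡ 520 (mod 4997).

Write x = 537 + 1217·k. Then 1217·k ≡ 520 − 537 ≡ 4980 (mod 4997).
Need 1217⁻¹ mod 4997. Extended Euclid on (4997, 1217):
4997 = 4*1217 + 129
1217 = 9*129 + 56
129 = 2*56 + 17
56 = 3*17 + 5
17 = 3*5 + 2
5 = 2*2 + 1
2 = 2*1 + 0
Back-substitute:
1 = 5 − 2·2
1 = −2·17 + 7·5
1 = 7·56 − 23·17
1 = −23·129 + 53·56
1 = 53·1217 − 500·129
1 = −500·4997 + 2053·1217
1217⁻¹ ≡ 2053 (mod 4997), so k ≡ 2053·4980 ≡ 78 (mod 4997).
x = 537 + 1217·78 = 95463.

95463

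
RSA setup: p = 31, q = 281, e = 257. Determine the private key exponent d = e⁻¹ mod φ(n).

5393

φ(n) = (p−1)(q−1) = 30·280 = 8400.
Need d with 257·d ≡ 1 (mod 8400). Apply the extended Euclidean algorithm:
8400 = 32*257 + 176
257 = 1*176 + 81
176 = 2*81 + 14
81 = 5*14 + 11
14 = 1*11 + 3
11 = 3*3 + 2
3 = 1*2 + 1
2 = 2*1 + 0
Back-substitute:
1 = 3 − 2
1 = −11 + 4·3
1 = 4·14 − 5·11
1 = −5·81 + 29·14
1 = 29·176 − 63·81
1 = −63·257 + 92·176
1 = 92·8400 − 3007·257
So 257·(-3007) ≡ 1 (mod 8400), hence d ≡ -3007 ≡ 5393 (mod 8400).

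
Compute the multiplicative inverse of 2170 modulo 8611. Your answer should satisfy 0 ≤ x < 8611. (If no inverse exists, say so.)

2496

Run Euclid on (8611, 2170):
8611 = 3*2170 + 2101
2170 = 1*2101 + 69
2101 = 30*69 + 31
69 = 2*31 + 7
31 = 4*7 + 3
7 = 2*3 + 1
3 = 3*1 + 0
gcd = 1, so the inverse exists. Back-substitute:
1 = 7 − 2·3
1 = −2·31 + 9·7
1 = 9·69 − 20·31
1 = −20·2101 + 609·69
1 = 609·2170 − 629·2101
1 = −629·8611 + 2496·2170
So 2170·2496 ≡ 1 (mod 8611).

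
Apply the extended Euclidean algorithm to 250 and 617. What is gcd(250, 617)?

1

Apply Euclid's algorithm to 617 and 250:
617 = 2×250 + 117
250 = 2×117 + 16
117 = 7×16 + 5
16 = 3×5 + 1
5 = 5×1 + 0
gcd(250, 617) = 1.
Express as a combination:
1 = 16 − 3·5
1 = −3·117 + 22·16
1 = 22·250 − 47·117
1 = −47·617 + 116·250
So 1 = (-47)·617 + (116)·250.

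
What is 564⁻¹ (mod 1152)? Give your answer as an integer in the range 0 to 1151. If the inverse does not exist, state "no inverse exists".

no inverse exists

Euclidean algorithm on 1152, 564:
1152 = 2·564 + 24
564 = 23·24 + 12
24 = 2·12 + 0
The gcd is 12, not 1, hence no inverse exists.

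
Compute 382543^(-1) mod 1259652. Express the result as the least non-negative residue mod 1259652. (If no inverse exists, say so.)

Extended Euclidean algorithm:
1259652 = 3·382543 + 112023
382543 = 3·112023 + 46474
112023 = 2·46474 + 19075
46474 = 2·19075 + 8324
19075 = 2·8324 + 2427
8324 = 3·2427 + 1043
2427 = 2·1043 + 341
1043 = 3·341 + 20
341 = 17·20 + 1
20 = 20·1 + 0
gcd = 1, so the inverse exists. Back-substitute:
1 = 341 − 17·20
1 = −17·1043 + 52·341
1 = 52·2427 − 121·1043
1 = −121·8324 + 415·2427
1 = 415·19075 − 951·8324
1 = −951·46474 + 2317·19075
1 = 2317·112023 − 5585·46474
1 = −5585·382543 + 19072·112023
1 = 19072·1259652 − 62801·382543
Thus 382543·(-62801) ≡ 1 (mod 1259652); reducing, -62801 mod 1259652 = 1196851.

1196851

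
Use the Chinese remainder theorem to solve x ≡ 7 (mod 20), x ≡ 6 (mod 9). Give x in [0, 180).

87

Write x = 7 + 20·k. Then 20·k ≡ 6 − 7 ≡ 8 (mod 9).
Need 20⁻¹ mod 9. Extended Euclid on (9, 2):
9 = 4*2 + 1
2 = 2*1 + 0
Back-substitute:
1 = 9 − 4·2
20⁻¹ ≡ 5 (mod 9), so k ≡ 5·8 ≡ 4 (mod 9).
x = 7 + 20·4 = 87.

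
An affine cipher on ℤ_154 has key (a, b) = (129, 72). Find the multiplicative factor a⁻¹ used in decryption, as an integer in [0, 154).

117

Run Euclid on (154, 129):
154 = 1·129 + 25
129 = 5·25 + 4
25 = 6·4 + 1
4 = 4·1 + 0
Since gcd(129, 154) = 1, back-substitute to write 1 as a combination:
1 = 25 − 6·4
1 = −6·129 + 31·25
1 = 31·154 − 37·129
So 129·(-37) ≡ 1 (mod 154), and -37 ≡ 117 (mod 154).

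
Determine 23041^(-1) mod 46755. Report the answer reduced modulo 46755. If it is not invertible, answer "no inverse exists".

gcd(46755, 23041) by repeated division:
46755 = 2*23041 + 673
23041 = 34*673 + 159
673 = 4*159 + 37
159 = 4*37 + 11
37 = 3*11 + 4
11 = 2*4 + 3
4 = 1*3 + 1
3 = 3*1 + 0
Since gcd(23041, 46755) = 1, back-substitute to write 1 as a combination:
1 = 4 − 3
1 = −11 + 3·4
1 = 3·37 − 10·11
1 = −10·159 + 43·37
1 = 43·673 − 182·159
1 = −182·23041 + 6231·673
1 = 6231·46755 − 12644·23041
So 23041·(-12644) ≡ 1 (mod 46755), and -12644 ≡ 34111 (mod 46755).

34111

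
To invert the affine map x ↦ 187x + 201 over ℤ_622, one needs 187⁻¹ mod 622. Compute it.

gcd(622, 187) by repeated division:
622 = 3·187 + 61
187 = 3·61 + 4
61 = 15·4 + 1
4 = 4·1 + 0
Since gcd(187, 622) = 1, back-substitute to write 1 as a combination:
1 = 61 − 15·4
1 = −15·187 + 46·61
1 = 46·622 − 153·187
Thus 187·(-153) ≡ 1 (mod 622); reducing, -153 mod 622 = 469.

469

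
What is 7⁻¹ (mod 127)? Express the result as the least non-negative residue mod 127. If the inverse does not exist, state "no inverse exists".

109

Apply the Euclidean algorithm to 127 and 7:
127 = 18×7 + 1
7 = 7×1 + 0
The gcd is 1. Working backward:
1 = 127 − 18·7
So 7·(-18) ≡ 1 (mod 127), and -18 ≡ 109 (mod 127).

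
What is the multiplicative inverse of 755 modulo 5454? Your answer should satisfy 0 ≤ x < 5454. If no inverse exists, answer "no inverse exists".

2969

Extended Euclidean algorithm:
5454 = 7·755 + 169
755 = 4·169 + 79
169 = 2·79 + 11
79 = 7·11 + 2
11 = 5·2 + 1
2 = 2·1 + 0
gcd = 1, so the inverse exists. Back-substitute:
1 = 11 − 5·2
1 = −5·79 + 36·11
1 = 36·169 − 77·79
1 = −77·755 + 344·169
1 = 344·5454 − 2485·755
So 755·(-2485) ≡ 1 (mod 5454), and -2485 ≡ 2969 (mod 5454).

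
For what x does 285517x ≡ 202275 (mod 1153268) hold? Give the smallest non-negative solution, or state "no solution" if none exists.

1006463

First find gcd(285517, 1153268):
1153268 = 4·285517 + 11200
285517 = 25·11200 + 5517
11200 = 2·5517 + 166
5517 = 33·166 + 39
166 = 4·39 + 10
39 = 3·10 + 9
10 = 1·9 + 1
9 = 9·1 + 0
gcd = 1, so a unique solution mod 1153268 exists.
Back-substitute for the Bézout coefficients:
1 = 10 − 9
1 = −39 + 4·10
1 = 4·166 − 17·39
1 = −17·5517 + 565·166
1 = 565·11200 − 1147·5517
1 = −1147·285517 + 29240·11200
1 = 29240·1153268 − 118107·285517
So 285517·(-118107) ≡ 1 (mod 1153268), giving 285517⁻¹ ≡ 1035161.
x ≡ 285517⁻¹·202275 ≡ 1035161·202275 ≡ 1006463 (mod 1153268).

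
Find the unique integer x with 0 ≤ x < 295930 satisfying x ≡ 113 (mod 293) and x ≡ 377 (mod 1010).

122587

Write x = 113 + 293·k. Then 293·k ≡ 377 − 113 ≡ 264 (mod 1010).
Need 293⁻¹ mod 1010. Extended Euclid on (1010, 293):
1010 = 3×293 + 131
293 = 2×131 + 31
131 = 4×31 + 7
31 = 4×7 + 3
7 = 2×3 + 1
3 = 3×1 + 0
Back-substitute:
1 = 7 − 2·3
1 = −2·31 + 9·7
1 = 9·131 − 38·31
1 = −38·293 + 85·131
1 = 85·1010 − 293·293
293⁻¹ ≡ 717 (mod 1010), so k ≡ 717·264 ≡ 418 (mod 1010).
x = 113 + 293·418 = 122587.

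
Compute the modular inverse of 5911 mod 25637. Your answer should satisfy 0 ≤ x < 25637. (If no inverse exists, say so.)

4901

Run Euclid on (25637, 5911):
25637 = 4*5911 + 1993
5911 = 2*1993 + 1925
1993 = 1*1925 + 68
1925 = 28*68 + 21
68 = 3*21 + 5
21 = 4*5 + 1
5 = 5*1 + 0
The gcd is 1. Working backward:
1 = 21 − 4·5
1 = −4·68 + 13·21
1 = 13·1925 − 368·68
1 = −368·1993 + 381·1925
1 = 381·5911 − 1130·1993
1 = −1130·25637 + 4901·5911
So 5911·4901 ≡ 1 (mod 25637).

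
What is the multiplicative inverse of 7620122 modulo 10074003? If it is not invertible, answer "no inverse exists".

Apply the Euclidean algorithm to 10074003 and 7620122:
10074003 = 1*7620122 + 2453881
7620122 = 3*2453881 + 258479
2453881 = 9*258479 + 127570
258479 = 2*127570 + 3339
127570 = 38*3339 + 688
3339 = 4*688 + 587
688 = 1*587 + 101
587 = 5*101 + 82
101 = 1*82 + 19
82 = 4*19 + 6
19 = 3*6 + 1
6 = 6*1 + 0
gcd = 1, so the inverse exists. Back-substitute:
1 = 19 − 3·6
1 = −3·82 + 13·19
1 = 13·101 − 16·82
1 = −16·587 + 93·101
1 = 93·688 − 109·587
1 = −109·3339 + 529·688
1 = 529·127570 − 20211·3339
1 = −20211·258479 + 40951·127570
1 = 40951·2453881 − 388770·258479
1 = −388770·7620122 + 1207261·2453881
1 = 1207261·10074003 − 1596031·7620122
Thus 7620122·(-1596031) ≡ 1 (mod 10074003); reducing, -1596031 mod 10074003 = 8477972.

8477972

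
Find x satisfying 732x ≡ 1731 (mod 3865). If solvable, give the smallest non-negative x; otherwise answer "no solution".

First find gcd(732, 3865):
3865 = 5×732 + 205
732 = 3×205 + 117
205 = 1×117 + 88
117 = 1×88 + 29
88 = 3×29 + 1
29 = 29×1 + 0
gcd = 1, so a unique solution mod 3865 exists.
Back-substitute for the Bézout coefficients:
1 = 88 − 3·29
1 = −3·117 + 4·88
1 = 4·205 − 7·117
1 = −7·732 + 25·205
1 = 25·3865 − 132·732
So 732·(-132) ≡ 1 (mod 3865), giving 732⁻¹ ≡ 3733.
x ≡ 732⁻¹·1731 ≡ 3733·1731 ≡ 3408 (mod 3865).

3408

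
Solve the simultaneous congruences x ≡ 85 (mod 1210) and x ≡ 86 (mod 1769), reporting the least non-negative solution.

Write x = 85 + 1210·k. Then 1210·k ≡ 86 − 85 ≡ 1 (mod 1769).
Need 1210⁻¹ mod 1769. Extended Euclid on (1769, 1210):
1769 = 1·1210 + 559
1210 = 2·559 + 92
559 = 6·92 + 7
92 = 13·7 + 1
7 = 7·1 + 0
Back-substitute:
1 = 92 − 13·7
1 = −13·559 + 79·92
1 = 79·1210 − 171·559
1 = −171·1769 + 250·1210
1210⁻¹ ≡ 250 (mod 1769), so k ≡ 250·1 ≡ 250 (mod 1769).
x = 85 + 1210·250 = 302585.

302585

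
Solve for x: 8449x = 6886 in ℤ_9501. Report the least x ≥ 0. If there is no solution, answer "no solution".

8212

First find gcd(8449, 9501):
9501 = 1*8449 + 1052
8449 = 8*1052 + 33
1052 = 31*33 + 29
33 = 1*29 + 4
29 = 7*4 + 1
4 = 4*1 + 0
gcd = 1, so a unique solution mod 9501 exists.
Back-substitute for the Bézout coefficients:
1 = 29 − 7·4
1 = −7·33 + 8·29
1 = 8·1052 − 255·33
1 = −255·8449 + 2048·1052
1 = 2048·9501 − 2303·8449
So 8449·(-2303) ≡ 1 (mod 9501), giving 8449⁻¹ ≡ 7198.
x ≡ 8449⁻¹·6886 ≡ 7198·6886 ≡ 8212 (mod 9501).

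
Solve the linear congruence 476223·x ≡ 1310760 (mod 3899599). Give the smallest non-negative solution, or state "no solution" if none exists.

193311

First find gcd(476223, 3899599):
3899599 = 8×476223 + 89815
476223 = 5×89815 + 27148
89815 = 3×27148 + 8371
27148 = 3×8371 + 2035
8371 = 4×2035 + 231
2035 = 8×231 + 187
231 = 1×187 + 44
187 = 4×44 + 11
44 = 4×11 + 0
gcd = 11 and 11 | 1310760, so solutions exist. Divide through by 11: 43293x ≡ 119160 (mod 354509).
Now find 43293⁻¹ mod 354509:
354509 = 8·43293 + 8165
43293 = 5·8165 + 2468
8165 = 3·2468 + 761
2468 = 3·761 + 185
761 = 4·185 + 21
185 = 8·21 + 17
21 = 1·17 + 4
17 = 4·4 + 1
4 = 4·1 + 0
Back-substitute:
1 = 17 − 4·4
1 = −4·21 + 5·17
1 = 5·185 − 44·21
1 = −44·761 + 181·185
1 = 181·2468 − 587·761
1 = −587·8165 + 1942·2468
1 = 1942·43293 − 10297·8165
1 = −10297·354509 + 84318·43293
So 43293⁻¹ ≡ 84318 (mod 354509).
Then x ≡ 84318·119160 ≡ 193311 (mod 354509); the smallest non-negative solution is x = 193311.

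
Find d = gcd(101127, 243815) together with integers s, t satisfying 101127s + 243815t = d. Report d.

Apply Euclid's algorithm to 243815 and 101127:
243815 = 2×101127 + 41561
101127 = 2×41561 + 18005
41561 = 2×18005 + 5551
18005 = 3×5551 + 1352
5551 = 4×1352 + 143
1352 = 9×143 + 65
143 = 2×65 + 13
65 = 5×13 + 0
gcd(101127, 243815) = 13.
Back-substituting:
13 = 143 − 2·65
13 = −2·1352 + 19·143
13 = 19·5551 − 78·1352
13 = −78·18005 + 253·5551
13 = 253·41561 − 584·18005
13 = −584·101127 + 1421·41561
13 = 1421·243815 − 3426·101127
So 13 = (1421)·243815 + (-3426)·101127.

13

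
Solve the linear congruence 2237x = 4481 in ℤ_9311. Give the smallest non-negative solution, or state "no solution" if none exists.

First find gcd(2237, 9311):
9311 = 4·2237 + 363
2237 = 6·363 + 59
363 = 6·59 + 9
59 = 6·9 + 5
9 = 1·5 + 4
5 = 1·4 + 1
4 = 4·1 + 0
gcd = 1, so a unique solution mod 9311 exists.
Back-substitute for the Bézout coefficients:
1 = 5 − 4
1 = −9 + 2·5
1 = 2·59 − 13·9
1 = −13·363 + 80·59
1 = 80·2237 − 493·363
1 = −493·9311 + 2052·2237
So 2237·(2052) ≡ 1 (mod 9311), giving 2237⁻¹ ≡ 2052.
x ≡ 2237⁻¹·4481 ≡ 2052·4481 ≡ 5055 (mod 9311).

5055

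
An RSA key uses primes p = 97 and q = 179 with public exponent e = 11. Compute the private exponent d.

3107

φ(n) = (p−1)(q−1) = 96·178 = 17088.
Need d with 11·d ≡ 1 (mod 17088). Apply the extended Euclidean algorithm:
17088 = 1553×11 + 5
11 = 2×5 + 1
5 = 5×1 + 0
Back-substitute:
1 = 11 − 2·5
1 = −2·17088 + 3107·11
So 11·3107 ≡ 1 (mod 17088), hence d = 3107.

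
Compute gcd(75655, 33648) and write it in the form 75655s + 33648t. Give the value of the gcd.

1

Apply Euclid's algorithm to 75655 and 33648:
75655 = 2·33648 + 8359
33648 = 4·8359 + 212
8359 = 39·212 + 91
212 = 2·91 + 30
91 = 3·30 + 1
30 = 30·1 + 0
gcd(75655, 33648) = 1.
Express as a combination:
1 = 91 − 3·30
1 = −3·212 + 7·91
1 = 7·8359 − 276·212
1 = −276·33648 + 1111·8359
1 = 1111·75655 − 2498·33648
So 1 = (1111)·75655 + (-2498)·33648.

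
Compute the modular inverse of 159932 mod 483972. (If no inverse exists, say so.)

no inverse exists

Euclidean algorithm on 483972, 159932:
483972 = 3×159932 + 4176
159932 = 38×4176 + 1244
4176 = 3×1244 + 444
1244 = 2×444 + 356
444 = 1×356 + 88
356 = 4×88 + 4
88 = 22×4 + 0
The gcd is 4, not 1, hence no inverse exists.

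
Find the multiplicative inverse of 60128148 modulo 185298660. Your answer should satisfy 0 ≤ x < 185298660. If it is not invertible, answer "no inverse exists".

Compute gcd(60128148, 185298660):
185298660 = 3*60128148 + 4914216
60128148 = 12*4914216 + 1157556
4914216 = 4*1157556 + 283992
1157556 = 4*283992 + 21588
283992 = 13*21588 + 3348
21588 = 6*3348 + 1500
3348 = 2*1500 + 348
1500 = 4*348 + 108
348 = 3*108 + 24
108 = 4*24 + 12
24 = 2*12 + 0
gcd(60128148, 185298660) = 12 ≠ 1, so 60128148 has no multiplicative inverse modulo 185298660.

no inverse exists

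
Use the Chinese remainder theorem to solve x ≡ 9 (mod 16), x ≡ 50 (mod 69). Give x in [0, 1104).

Write x = 9 + 16·k. Then 16·k ≡ 50 − 9 ≡ 41 (mod 69).
Need 16⁻¹ mod 69. Extended Euclid on (69, 16):
69 = 4×16 + 5
16 = 3×5 + 1
5 = 5×1 + 0
Back-substitute:
1 = 16 − 3·5
1 = −3·69 + 13·16
16⁻¹ ≡ 13 (mod 69), so k ≡ 13·41 ≡ 50 (mod 69).
x = 9 + 16·50 = 809.

809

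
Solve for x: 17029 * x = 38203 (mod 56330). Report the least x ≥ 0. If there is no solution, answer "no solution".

3717

First find gcd(17029, 56330):
56330 = 3·17029 + 5243
17029 = 3·5243 + 1300
5243 = 4·1300 + 43
1300 = 30·43 + 10
43 = 4·10 + 3
10 = 3·3 + 1
3 = 3·1 + 0
gcd = 1, so a unique solution mod 56330 exists.
Back-substitute for the Bézout coefficients:
1 = 10 − 3·3
1 = −3·43 + 13·10
1 = 13·1300 − 393·43
1 = −393·5243 + 1585·1300
1 = 1585·17029 − 5148·5243
1 = −5148·56330 + 17029·17029
So 17029·(17029) ≡ 1 (mod 56330), giving 17029⁻¹ ≡ 17029.
x ≡ 17029⁻¹·38203 ≡ 17029·38203 ≡ 3717 (mod 56330).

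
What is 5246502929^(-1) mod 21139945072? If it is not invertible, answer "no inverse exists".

Apply the Euclidean algorithm to 21139945072 and 5246502929:
21139945072 = 4×5246502929 + 153933356
5246502929 = 34×153933356 + 12768825
153933356 = 12×12768825 + 707456
12768825 = 18×707456 + 34617
707456 = 20×34617 + 15116
34617 = 2×15116 + 4385
15116 = 3×4385 + 1961
4385 = 2×1961 + 463
1961 = 4×463 + 109
463 = 4×109 + 27
109 = 4×27 + 1
27 = 27×1 + 0
gcd = 1, so the inverse exists. Back-substitute:
1 = 109 − 4·27
1 = −4·463 + 17·109
1 = 17·1961 − 72·463
1 = −72·4385 + 161·1961
1 = 161·15116 − 555·4385
1 = −555·34617 + 1271·15116
1 = 1271·707456 − 25975·34617
1 = −25975·12768825 + 468821·707456
1 = 468821·153933356 − 5651827·12768825
1 = −5651827·5246502929 + 192630939·153933356
1 = 192630939·21139945072 − 776175583·5246502929
Thus 5246502929·(-776175583) ≡ 1 (mod 21139945072); reducing, -776175583 mod 21139945072 = 20363769489.

20363769489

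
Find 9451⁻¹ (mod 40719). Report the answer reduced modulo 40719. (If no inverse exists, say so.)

27742

Run Euclid on (40719, 9451):
40719 = 4×9451 + 2915
9451 = 3×2915 + 706
2915 = 4×706 + 91
706 = 7×91 + 69
91 = 1×69 + 22
69 = 3×22 + 3
22 = 7×3 + 1
3 = 3×1 + 0
Since gcd(9451, 40719) = 1, back-substitute to write 1 as a combination:
1 = 22 − 7·3
1 = −7·69 + 22·22
1 = 22·91 − 29·69
1 = −29·706 + 225·91
1 = 225·2915 − 929·706
1 = −929·9451 + 3012·2915
1 = 3012·40719 − 12977·9451
Hence 9451⁻¹ ≡ -12977 ≡ 27742 (mod 40719).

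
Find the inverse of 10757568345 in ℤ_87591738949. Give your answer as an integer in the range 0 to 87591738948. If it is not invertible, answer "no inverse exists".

Run Euclid on (87591738949, 10757568345):
87591738949 = 8×10757568345 + 1531192189
10757568345 = 7×1531192189 + 39223022
1531192189 = 39×39223022 + 1494331
39223022 = 26×1494331 + 370416
1494331 = 4×370416 + 12667
370416 = 29×12667 + 3073
12667 = 4×3073 + 375
3073 = 8×375 + 73
375 = 5×73 + 10
73 = 7×10 + 3
10 = 3×3 + 1
3 = 3×1 + 0
The gcd is 1. Working backward:
1 = 10 − 3·3
1 = −3·73 + 22·10
1 = 22·375 − 113·73
1 = −113·3073 + 926·375
1 = 926·12667 − 3817·3073
1 = −3817·370416 + 111619·12667
1 = 111619·1494331 − 450293·370416
1 = −450293·39223022 + 11819237·1494331
1 = 11819237·1531192189 − 461400536·39223022
1 = −461400536·10757568345 + 3241622989·1531192189
1 = 3241622989·87591738949 − 26394384448·10757568345
So 10757568345·(-26394384448) ≡ 1 (mod 87591738949), and -26394384448 ≡ 61197354501 (mod 87591738949).

61197354501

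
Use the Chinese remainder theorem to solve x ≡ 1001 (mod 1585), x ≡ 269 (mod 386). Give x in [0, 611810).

Write x = 1001 + 1585·k. Then 1585·k ≡ 269 − 1001 ≡ 40 (mod 386).
Need 1585⁻¹ mod 386. Extended Euclid on (386, 41):
386 = 9*41 + 17
41 = 2*17 + 7
17 = 2*7 + 3
7 = 2*3 + 1
3 = 3*1 + 0
Back-substitute:
1 = 7 − 2·3
1 = −2·17 + 5·7
1 = 5·41 − 12·17
1 = −12·386 + 113·41
1585⁻¹ ≡ 113 (mod 386), so k ≡ 113·40 ≡ 274 (mod 386).
x = 1001 + 1585·274 = 435291.

435291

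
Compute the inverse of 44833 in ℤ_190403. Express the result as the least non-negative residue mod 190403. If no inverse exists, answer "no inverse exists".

127629

Run Euclid on (190403, 44833):
190403 = 4·44833 + 11071
44833 = 4·11071 + 549
11071 = 20·549 + 91
549 = 6·91 + 3
91 = 30·3 + 1
3 = 3·1 + 0
gcd = 1, so the inverse exists. Back-substitute:
1 = 91 − 30·3
1 = −30·549 + 181·91
1 = 181·11071 − 3650·549
1 = −3650·44833 + 14781·11071
1 = 14781·190403 − 62774·44833
Hence 44833⁻¹ ≡ -62774 ≡ 127629 (mod 190403).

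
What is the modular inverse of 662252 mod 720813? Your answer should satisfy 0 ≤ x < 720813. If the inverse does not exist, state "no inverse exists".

Run Euclid on (720813, 662252):
720813 = 1×662252 + 58561
662252 = 11×58561 + 18081
58561 = 3×18081 + 4318
18081 = 4×4318 + 809
4318 = 5×809 + 273
809 = 2×273 + 263
273 = 1×263 + 10
263 = 26×10 + 3
10 = 3×3 + 1
3 = 3×1 + 0
The gcd is 1. Working backward:
1 = 10 − 3·3
1 = −3·263 + 79·10
1 = 79·273 − 82·263
1 = −82·809 + 243·273
1 = 243·4318 − 1297·809
1 = −1297·18081 + 5431·4318
1 = 5431·58561 − 17590·18081
1 = −17590·662252 + 198921·58561
1 = 198921·720813 − 216511·662252
Hence 662252⁻¹ ≡ -216511 ≡ 504302 (mod 720813).

504302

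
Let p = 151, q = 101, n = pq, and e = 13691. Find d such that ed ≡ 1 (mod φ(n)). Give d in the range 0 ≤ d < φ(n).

8411

φ(n) = (p−1)(q−1) = 150·100 = 15000.
Need d with 13691·d ≡ 1 (mod 15000). Apply the extended Euclidean algorithm:
15000 = 1×13691 + 1309
13691 = 10×1309 + 601
1309 = 2×601 + 107
601 = 5×107 + 66
107 = 1×66 + 41
66 = 1×41 + 25
41 = 1×25 + 16
25 = 1×16 + 9
16 = 1×9 + 7
9 = 1×7 + 2
7 = 3×2 + 1
2 = 2×1 + 0
Back-substitute:
1 = 7 − 3·2
1 = −3·9 + 4·7
1 = 4·16 − 7·9
1 = −7·25 + 11·16
1 = 11·41 − 18·25
1 = −18·66 + 29·41
1 = 29·107 − 47·66
1 = −47·601 + 264·107
1 = 264·1309 − 575·601
1 = −575·13691 + 6014·1309
1 = 6014·15000 − 6589·13691
So 13691·(-6589) ≡ 1 (mod 15000), hence d ≡ -6589 ≡ 8411 (mod 15000).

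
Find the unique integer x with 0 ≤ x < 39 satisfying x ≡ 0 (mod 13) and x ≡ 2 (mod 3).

Write x = 0 + 13·k. Then 13·k ≡ 2 − 0 ≡ 2 (mod 3).
Need 13⁻¹ mod 3. Extended Euclid on (3, 1):
3 = 3*1 + 0
13⁻¹ ≡ 1 (mod 3), so k ≡ 1·2 ≡ 2 (mod 3).
x = 0 + 13·2 = 26.

26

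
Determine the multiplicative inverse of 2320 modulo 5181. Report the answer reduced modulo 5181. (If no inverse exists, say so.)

Apply the Euclidean algorithm to 5181 and 2320:
5181 = 2*2320 + 541
2320 = 4*541 + 156
541 = 3*156 + 73
156 = 2*73 + 10
73 = 7*10 + 3
10 = 3*3 + 1
3 = 3*1 + 0
gcd = 1, so the inverse exists. Back-substitute:
1 = 10 − 3·3
1 = −3·73 + 22·10
1 = 22·156 − 47·73
1 = −47·541 + 163·156
1 = 163·2320 − 699·541
1 = −699·5181 + 1561·2320
So 2320·1561 ≡ 1 (mod 5181).

1561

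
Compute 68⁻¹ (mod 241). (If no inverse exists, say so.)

39

Extended Euclidean algorithm:
241 = 3*68 + 37
68 = 1*37 + 31
37 = 1*31 + 6
31 = 5*6 + 1
6 = 6*1 + 0
Since gcd(68, 241) = 1, back-substitute to write 1 as a combination:
1 = 31 − 5·6
1 = −5·37 + 6·31
1 = 6·68 − 11·37
1 = −11·241 + 39·68
So 68·39 ≡ 1 (mod 241).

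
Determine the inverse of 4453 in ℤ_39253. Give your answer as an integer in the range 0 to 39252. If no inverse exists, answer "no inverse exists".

16149

Extended Euclidean algorithm:
39253 = 8×4453 + 3629
4453 = 1×3629 + 824
3629 = 4×824 + 333
824 = 2×333 + 158
333 = 2×158 + 17
158 = 9×17 + 5
17 = 3×5 + 2
5 = 2×2 + 1
2 = 2×1 + 0
Since gcd(4453, 39253) = 1, back-substitute to write 1 as a combination:
1 = 5 − 2·2
1 = −2·17 + 7·5
1 = 7·158 − 65·17
1 = −65·333 + 137·158
1 = 137·824 − 339·333
1 = −339·3629 + 1493·824
1 = 1493·4453 − 1832·3629
1 = −1832·39253 + 16149·4453
So 4453·16149 ≡ 1 (mod 39253).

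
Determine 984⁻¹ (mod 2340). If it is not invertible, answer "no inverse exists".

Euclidean algorithm on 2340, 984:
2340 = 2·984 + 372
984 = 2·372 + 240
372 = 1·240 + 132
240 = 1·132 + 108
132 = 1·108 + 24
108 = 4·24 + 12
24 = 2·12 + 0
Since gcd = 12 > 1, 984 is not a unit mod 2340.

no inverse exists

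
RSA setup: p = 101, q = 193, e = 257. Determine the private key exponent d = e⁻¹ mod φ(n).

φ(n) = (p−1)(q−1) = 100·192 = 19200.
Need d with 257·d ≡ 1 (mod 19200). Apply the extended Euclidean algorithm:
19200 = 74×257 + 182
257 = 1×182 + 75
182 = 2×75 + 32
75 = 2×32 + 11
32 = 2×11 + 10
11 = 1×10 + 1
10 = 10×1 + 0
Back-substitute:
1 = 11 − 10
1 = −32 + 3·11
1 = 3·75 − 7·32
1 = −7·182 + 17·75
1 = 17·257 − 24·182
1 = −24·19200 + 1793·257
So 257·1793 ≡ 1 (mod 19200), hence d = 1793.

1793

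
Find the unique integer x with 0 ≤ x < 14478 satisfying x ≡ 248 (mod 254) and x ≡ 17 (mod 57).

Write x = 248 + 254·k. Then 254·k ≡ 17 − 248 ≡ 54 (mod 57).
Need 254⁻¹ mod 57. Extended Euclid on (57, 26):
57 = 2×26 + 5
26 = 5×5 + 1
5 = 5×1 + 0
Back-substitute:
1 = 26 − 5·5
1 = −5·57 + 11·26
254⁻¹ ≡ 11 (mod 57), so k ≡ 11·54 ≡ 24 (mod 57).
x = 248 + 254·24 = 6344.

6344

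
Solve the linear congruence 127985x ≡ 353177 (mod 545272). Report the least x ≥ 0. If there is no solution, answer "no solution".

gcd(127985, 545272):
545272 = 4×127985 + 33332
127985 = 3×33332 + 27989
33332 = 1×27989 + 5343
27989 = 5×5343 + 1274
5343 = 4×1274 + 247
1274 = 5×247 + 39
247 = 6×39 + 13
39 = 3×13 + 0
gcd = 13, but 13 ∤ 353177, so the congruence has no solution.

no solution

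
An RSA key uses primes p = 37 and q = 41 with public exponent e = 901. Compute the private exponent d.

1261

φ(n) = (p−1)(q−1) = 36·40 = 1440.
Need d with 901·d ≡ 1 (mod 1440). Apply the extended Euclidean algorithm:
1440 = 1*901 + 539
901 = 1*539 + 362
539 = 1*362 + 177
362 = 2*177 + 8
177 = 22*8 + 1
8 = 8*1 + 0
Back-substitute:
1 = 177 − 22·8
1 = −22·362 + 45·177
1 = 45·539 − 67·362
1 = −67·901 + 112·539
1 = 112·1440 − 179·901
So 901·(-179) ≡ 1 (mod 1440), hence d ≡ -179 ≡ 1261 (mod 1440).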